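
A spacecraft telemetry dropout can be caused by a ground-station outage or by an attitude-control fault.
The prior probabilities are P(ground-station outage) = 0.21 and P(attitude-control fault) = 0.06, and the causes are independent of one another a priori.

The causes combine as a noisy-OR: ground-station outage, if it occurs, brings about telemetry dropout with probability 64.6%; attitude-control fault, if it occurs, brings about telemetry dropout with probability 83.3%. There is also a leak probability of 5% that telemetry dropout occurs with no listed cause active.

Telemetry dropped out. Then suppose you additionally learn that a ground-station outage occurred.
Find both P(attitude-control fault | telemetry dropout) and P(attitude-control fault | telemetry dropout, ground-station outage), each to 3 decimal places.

Under noisy-OR, P(telemetry dropout | causes) = 1 − (1−0.05)·∏(1−qᵢ) over the active causes.
P(telemetry dropout) = 0.05·0.79·0.94 + 0.84135·0.79·0.06 + 0.6637·0.21·0.94 + 0.943838·0.21·0.06 = 0.037130 + 0.039880 + 0.131014 + 0.011892 = 0.219916
Restricting to configurations with attitude-control fault present: 0.039880 + 0.011892 = 0.051772.
Hence the posterior is 0.051772/0.219916 ≈ 0.235.

With the extra evidence:
P(telemetry dropout | ground-station outage) = 0.6637×0.94 + 0.943838×0.06 = 0.623878 + 0.056630 = 0.680508
The attitude-control fault-present share is 0.943838×0.06 = 0.056630.
Hence the posterior is 0.056630/0.680508 ≈ 0.083.
The drop from 0.235 to 0.083 is the explaining-away (discounting) effect.

P(attitude-control fault | telemetry dropout) ≈ 0.235; P(attitude-control fault | telemetry dropout, ground-station outage) ≈ 0.083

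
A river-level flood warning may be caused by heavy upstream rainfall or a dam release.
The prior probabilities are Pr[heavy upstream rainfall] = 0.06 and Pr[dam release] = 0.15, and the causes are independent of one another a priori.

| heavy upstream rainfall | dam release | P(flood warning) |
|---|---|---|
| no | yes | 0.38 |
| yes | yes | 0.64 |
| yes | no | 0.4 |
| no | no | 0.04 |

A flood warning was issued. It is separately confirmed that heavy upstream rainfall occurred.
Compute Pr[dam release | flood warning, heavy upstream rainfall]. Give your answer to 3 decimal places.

P(flood warning | heavy upstream rainfall) = 0.4*0.85 + 0.64*0.15 = 0.340000 + 0.096000 = 0.436000
The dam release-present share is 0.64*0.15 = 0.096000.
So P(dam release | flood warning, heavy upstream rainfall) = 0.096000/0.436000 ≈ 0.220.

Pr[dam release | flood warning, heavy upstream rainfall] ≈ 0.220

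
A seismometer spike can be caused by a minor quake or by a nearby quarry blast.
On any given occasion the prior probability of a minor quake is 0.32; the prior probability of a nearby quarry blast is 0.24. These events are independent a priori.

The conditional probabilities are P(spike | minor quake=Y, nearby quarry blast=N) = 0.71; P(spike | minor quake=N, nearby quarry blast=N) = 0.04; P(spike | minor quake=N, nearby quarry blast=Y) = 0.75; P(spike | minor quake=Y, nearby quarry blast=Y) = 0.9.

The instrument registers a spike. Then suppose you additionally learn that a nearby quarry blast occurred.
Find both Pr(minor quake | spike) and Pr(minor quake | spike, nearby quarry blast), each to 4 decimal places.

By total probability over the 4 (minor quake, nearby quarry blast) configurations:
  P(spike) = 0.04·0.68·0.76 + 0.75·0.68·0.24 + 0.71·0.32·0.76 + 0.9·0.32·0.24
        = 0.020672 + 0.122400 + 0.172672 + 0.069120 = 0.384864
Configurations with minor quake contribute 0.241792, so
  P(minor quake | spike) = 0.241792 / 0.384864 ≈ 0.6283

Now condition on the additional information:
Numerator (weight on configurations with minor quake): 0.9·0.32 = 0.288000
Denominator P(spike | nearby quarry blast): 0.75·0.68 + 0.9·0.32 = 0.798000
P(minor quake | spike, nearby quarry blast) = 0.288000/0.798000 ≈ 0.3609
— nearby quarry blast explains away the evidence for minor quake.

Pr(minor quake | spike) ≈ 0.6283; Pr(minor quake | spike, nearby quarry blast) ≈ 0.3609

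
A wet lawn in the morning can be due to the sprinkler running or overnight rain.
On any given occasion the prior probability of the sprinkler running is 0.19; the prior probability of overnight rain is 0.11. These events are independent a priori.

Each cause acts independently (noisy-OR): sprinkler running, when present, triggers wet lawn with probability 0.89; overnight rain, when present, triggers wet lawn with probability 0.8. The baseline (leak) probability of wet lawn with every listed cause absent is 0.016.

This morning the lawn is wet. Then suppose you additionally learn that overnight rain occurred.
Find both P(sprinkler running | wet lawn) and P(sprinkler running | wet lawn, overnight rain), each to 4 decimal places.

P(sprinkler running | wet lawn) ≈ 0.6733; P(sprinkler running | wet lawn, overnight rain) ≈ 0.2222

Under noisy-OR, P(wet lawn | causes) = 1 − (1−0.016)·∏(1−qᵢ) over the active causes.
Numerator (weight on configurations with sprinkler running): 0.150797 + 0.020448 = 0.171245
The normalizing constant is 0.016·0.81·0.89 + 0.8032·0.81·0.11 + 0.89176·0.19·0.89 + 0.978352·0.19·0.11 = 0.254344
Posterior = 0.171245 / 0.254344 ≈ 0.6733

Now also conditioning on overnight rain=true:
Numerator (weight on configurations with sprinkler running): 0.978352×0.19 = 0.185887
Normalizer over all consistent configurations: 0.8032×0.81 + 0.978352×0.19 = 0.836479
P(sprinkler running | wet lawn, overnight rain) = 0.185887/0.836479 ≈ 0.2222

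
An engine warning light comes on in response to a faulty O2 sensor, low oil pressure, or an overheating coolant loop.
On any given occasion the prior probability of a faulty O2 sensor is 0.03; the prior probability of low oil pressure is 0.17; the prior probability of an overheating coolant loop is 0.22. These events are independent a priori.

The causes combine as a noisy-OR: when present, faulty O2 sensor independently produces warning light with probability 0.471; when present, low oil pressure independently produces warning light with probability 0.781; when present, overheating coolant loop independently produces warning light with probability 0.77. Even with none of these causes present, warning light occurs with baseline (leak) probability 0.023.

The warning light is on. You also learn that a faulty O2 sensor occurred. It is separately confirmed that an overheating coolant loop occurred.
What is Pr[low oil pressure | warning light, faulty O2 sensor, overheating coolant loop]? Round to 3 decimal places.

Under noisy-OR, P(warning light | causes) = 1 − (1−0.023)·∏(1−qᵢ) over the active causes.
Weight on low oil pressure=true, given the evidence: 0.973967·0.17 = 0.165574
Normalizer over all consistent configurations: 0.881128·0.83 + 0.973967·0.17 = 0.896910
P(low oil pressure | warning light, faulty O2 sensor, overheating coolant loop) = 0.165574/0.896910 ≈ 0.185

Pr[low oil pressure | warning light, faulty O2 sensor, overheating coolant loop] ≈ 0.185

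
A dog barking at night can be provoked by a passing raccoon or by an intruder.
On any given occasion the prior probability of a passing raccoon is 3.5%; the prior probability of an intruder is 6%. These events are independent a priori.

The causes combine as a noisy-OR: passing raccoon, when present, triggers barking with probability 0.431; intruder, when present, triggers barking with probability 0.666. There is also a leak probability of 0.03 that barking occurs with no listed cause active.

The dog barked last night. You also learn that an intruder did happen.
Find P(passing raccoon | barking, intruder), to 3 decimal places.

P(passing raccoon | barking, intruder) ≈ 0.042

Under noisy-OR, P(barking | causes) = 1 − (1−0.03)·∏(1−qᵢ) over the active causes.
For the numerator, keep only passing raccoon=true terms: 0.815655×0.035 = 0.028548
Normalizer over all consistent configurations: 0.67602×0.965 + 0.815655×0.035 = 0.680907
Posterior = 0.028548 / 0.680907 ≈ 0.042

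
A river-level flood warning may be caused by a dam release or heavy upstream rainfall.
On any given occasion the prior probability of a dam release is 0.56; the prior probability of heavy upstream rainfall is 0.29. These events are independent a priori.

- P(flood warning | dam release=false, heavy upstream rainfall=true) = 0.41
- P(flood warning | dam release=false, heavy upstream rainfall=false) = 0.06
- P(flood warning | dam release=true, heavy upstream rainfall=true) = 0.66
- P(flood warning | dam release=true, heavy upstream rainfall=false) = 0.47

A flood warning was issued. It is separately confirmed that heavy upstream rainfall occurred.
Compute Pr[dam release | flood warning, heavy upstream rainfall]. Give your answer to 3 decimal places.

For the numerator, keep only dam release=true terms: 0.66·0.56 = 0.369600
Normalizer over all consistent configurations: 0.41·0.44 + 0.66·0.56 = 0.550000
P(dam release | flood warning, heavy upstream rainfall) = 0.369600/0.550000 ≈ 0.672

Pr[dam release | flood warning, heavy upstream rainfall] ≈ 0.672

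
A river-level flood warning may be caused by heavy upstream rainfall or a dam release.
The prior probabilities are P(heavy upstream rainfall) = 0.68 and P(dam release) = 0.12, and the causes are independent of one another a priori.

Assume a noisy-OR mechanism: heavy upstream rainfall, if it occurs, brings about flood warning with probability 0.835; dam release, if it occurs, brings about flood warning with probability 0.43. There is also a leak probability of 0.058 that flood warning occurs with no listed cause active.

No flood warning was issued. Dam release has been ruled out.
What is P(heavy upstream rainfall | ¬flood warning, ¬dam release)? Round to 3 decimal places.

P(heavy upstream rainfall | ¬flood warning, ¬dam release) ≈ 0.260

Under noisy-OR, P(flood warning | causes) = 1 − (1−0.058)·∏(1−qᵢ) over the active causes.
For the numerator, keep only heavy upstream rainfall=true terms: 0.15543*0.68 = 0.105692
Normalizer over all consistent configurations: 0.942*0.32 + 0.15543*0.68 = 0.407132
Posterior = 0.105692 / 0.407132 ≈ 0.260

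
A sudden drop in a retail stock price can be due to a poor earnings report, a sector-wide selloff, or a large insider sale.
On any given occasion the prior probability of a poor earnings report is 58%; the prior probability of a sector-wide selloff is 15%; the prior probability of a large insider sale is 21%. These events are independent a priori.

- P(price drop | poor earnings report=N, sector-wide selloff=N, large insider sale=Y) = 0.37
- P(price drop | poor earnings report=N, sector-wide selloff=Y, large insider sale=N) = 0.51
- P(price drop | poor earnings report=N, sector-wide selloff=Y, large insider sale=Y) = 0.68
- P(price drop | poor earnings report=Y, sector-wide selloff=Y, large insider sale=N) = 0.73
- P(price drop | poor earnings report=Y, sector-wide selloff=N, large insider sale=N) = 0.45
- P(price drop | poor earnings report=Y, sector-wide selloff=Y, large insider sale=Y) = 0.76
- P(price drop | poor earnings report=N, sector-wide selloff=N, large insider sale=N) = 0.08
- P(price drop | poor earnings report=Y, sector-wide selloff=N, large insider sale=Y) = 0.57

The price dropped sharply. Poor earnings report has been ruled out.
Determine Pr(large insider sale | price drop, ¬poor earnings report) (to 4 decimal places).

By total probability over the 4 (sector-wide selloff, large insider sale) configurations:
  P(price drop | ¬poor earnings report) = 0.08×0.85×0.79 + 0.37×0.85×0.21 + 0.51×0.15×0.79 + 0.68×0.15×0.21
        = 0.053720 + 0.066045 + 0.060435 + 0.021420 = 0.201620
Configurations with large insider sale contribute 0.087465, so
  P(large insider sale | price drop, ¬poor earnings report) = 0.087465 / 0.201620 ≈ 0.4338

Pr(large insider sale | price drop, ¬poor earnings report) ≈ 0.4338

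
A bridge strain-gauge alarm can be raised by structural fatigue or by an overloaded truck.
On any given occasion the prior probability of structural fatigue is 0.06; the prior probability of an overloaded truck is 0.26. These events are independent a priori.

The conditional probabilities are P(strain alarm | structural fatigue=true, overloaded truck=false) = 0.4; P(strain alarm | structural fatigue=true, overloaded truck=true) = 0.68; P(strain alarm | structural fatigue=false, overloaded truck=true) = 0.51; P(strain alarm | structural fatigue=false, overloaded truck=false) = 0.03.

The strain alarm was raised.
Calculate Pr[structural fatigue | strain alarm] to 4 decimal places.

Enumerate the 4 (structural fatigue, overloaded truck) configurations and weight by the priors:
  P(strain alarm) = 0.03·0.94·0.74 + 0.51·0.94·0.26 + 0.4·0.06·0.74 + 0.68·0.06·0.26
        = 0.020868 + 0.124644 + 0.017760 + 0.010608 = 0.173880
Configurations with structural fatigue contribute 0.028368, so
  P(structural fatigue | strain alarm) = 0.028368 / 0.173880 ≈ 0.1631

Pr[structural fatigue | strain alarm] ≈ 0.1631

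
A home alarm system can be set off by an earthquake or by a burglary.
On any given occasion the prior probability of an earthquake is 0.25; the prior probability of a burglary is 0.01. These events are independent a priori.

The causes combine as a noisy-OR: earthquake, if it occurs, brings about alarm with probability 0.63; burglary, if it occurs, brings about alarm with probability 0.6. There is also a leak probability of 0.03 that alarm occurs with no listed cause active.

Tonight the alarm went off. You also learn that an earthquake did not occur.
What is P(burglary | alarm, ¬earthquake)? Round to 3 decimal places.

Under noisy-OR, P(alarm | causes) = 1 − (1−0.03)·∏(1−qᵢ) over the active causes.
Sum P(alarm|·) weighted by the priors over both values of burglary:
  P(alarm | ¬earthquake) = 0.03×0.99 + 0.612×0.01
        = 0.029700 + 0.006120 = 0.035820
The terms with burglary present sum to 0.006120, so
  P(burglary | alarm, ¬earthquake) = 0.006120 / 0.035820 ≈ 0.171

P(burglary | alarm, ¬earthquake) ≈ 0.171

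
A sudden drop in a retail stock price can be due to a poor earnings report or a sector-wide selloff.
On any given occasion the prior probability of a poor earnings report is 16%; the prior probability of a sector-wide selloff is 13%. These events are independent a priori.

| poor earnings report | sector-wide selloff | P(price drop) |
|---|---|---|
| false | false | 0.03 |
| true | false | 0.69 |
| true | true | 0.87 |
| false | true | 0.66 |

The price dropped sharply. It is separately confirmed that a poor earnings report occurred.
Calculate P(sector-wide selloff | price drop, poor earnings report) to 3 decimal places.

P(sector-wide selloff | price drop, poor earnings report) ≈ 0.159

P(price drop | poor earnings report) = 0.69×0.87 + 0.87×0.13 = 0.600300 + 0.113100 = 0.713400
Restricting to configurations with sector-wide selloff present: 0.87×0.13 = 0.113100.
So P(sector-wide selloff | price drop, poor earnings report) = 0.113100/0.713400 ≈ 0.159.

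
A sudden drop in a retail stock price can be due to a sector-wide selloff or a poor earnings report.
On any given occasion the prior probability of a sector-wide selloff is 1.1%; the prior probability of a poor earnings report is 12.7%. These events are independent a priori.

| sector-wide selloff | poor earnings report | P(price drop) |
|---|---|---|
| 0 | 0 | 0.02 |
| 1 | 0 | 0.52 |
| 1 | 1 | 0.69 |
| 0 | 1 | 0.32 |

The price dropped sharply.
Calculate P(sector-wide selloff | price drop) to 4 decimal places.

P(price drop) = 0.02*0.989*0.873 + 0.32*0.989*0.127 + 0.52*0.011*0.873 + 0.69*0.011*0.127 = 0.017268 + 0.040193 + 0.004994 + 0.000964 = 0.063419
The sector-wide selloff-present share is 0.004994 + 0.000964 = 0.005958.
So P(sector-wide selloff | price drop) = 0.005958/0.063419 ≈ 0.0939.

P(sector-wide selloff | price drop) ≈ 0.0939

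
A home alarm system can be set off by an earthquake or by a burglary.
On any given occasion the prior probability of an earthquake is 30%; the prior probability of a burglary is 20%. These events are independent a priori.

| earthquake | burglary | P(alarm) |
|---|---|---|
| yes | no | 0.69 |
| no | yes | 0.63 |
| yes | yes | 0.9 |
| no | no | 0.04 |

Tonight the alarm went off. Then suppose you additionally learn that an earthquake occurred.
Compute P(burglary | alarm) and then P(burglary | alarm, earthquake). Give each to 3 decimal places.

P(burglary | alarm) ≈ 0.431; P(burglary | alarm, earthquake) ≈ 0.246

P(alarm) = 0.04·0.7·0.8 + 0.63·0.7·0.2 + 0.69·0.3·0.8 + 0.9·0.3·0.2 = 0.022400 + 0.088200 + 0.165600 + 0.054000 = 0.330200
Of this, 0.142200 comes from 0.088200 + 0.054000 (the burglary=true cases).
Hence the posterior is 0.142200/0.330200 ≈ 0.431.

Now condition on the additional information:
P(alarm | earthquake) = 0.69·0.8 + 0.9·0.2 = 0.552000 + 0.180000 = 0.732000
The burglary-present share is 0.9·0.2 = 0.180000.
So P(burglary | alarm, earthquake) = 0.180000/0.732000 ≈ 0.246.
Conditioning on earthquake lowers the posterior on burglary: the classic explaining-away effect in a common-effect structure.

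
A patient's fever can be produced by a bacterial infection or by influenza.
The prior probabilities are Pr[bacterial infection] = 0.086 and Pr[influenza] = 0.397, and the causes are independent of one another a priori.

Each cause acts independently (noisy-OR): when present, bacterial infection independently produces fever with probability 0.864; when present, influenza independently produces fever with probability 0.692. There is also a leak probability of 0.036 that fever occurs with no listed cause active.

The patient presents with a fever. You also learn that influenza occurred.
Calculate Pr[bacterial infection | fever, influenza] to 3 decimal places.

Under noisy-OR, P(fever | causes) = 1 − (1−0.036)·∏(1−qᵢ) over the active causes.
P(fever | influenza) = 0.703088*0.914 + 0.95962*0.086 = 0.642622 + 0.082527 = 0.725149
The bacterial infection-present share is 0.95962*0.086 = 0.082527.
Hence the posterior is 0.082527/0.725149 ≈ 0.114.

Pr[bacterial infection | fever, influenza] ≈ 0.114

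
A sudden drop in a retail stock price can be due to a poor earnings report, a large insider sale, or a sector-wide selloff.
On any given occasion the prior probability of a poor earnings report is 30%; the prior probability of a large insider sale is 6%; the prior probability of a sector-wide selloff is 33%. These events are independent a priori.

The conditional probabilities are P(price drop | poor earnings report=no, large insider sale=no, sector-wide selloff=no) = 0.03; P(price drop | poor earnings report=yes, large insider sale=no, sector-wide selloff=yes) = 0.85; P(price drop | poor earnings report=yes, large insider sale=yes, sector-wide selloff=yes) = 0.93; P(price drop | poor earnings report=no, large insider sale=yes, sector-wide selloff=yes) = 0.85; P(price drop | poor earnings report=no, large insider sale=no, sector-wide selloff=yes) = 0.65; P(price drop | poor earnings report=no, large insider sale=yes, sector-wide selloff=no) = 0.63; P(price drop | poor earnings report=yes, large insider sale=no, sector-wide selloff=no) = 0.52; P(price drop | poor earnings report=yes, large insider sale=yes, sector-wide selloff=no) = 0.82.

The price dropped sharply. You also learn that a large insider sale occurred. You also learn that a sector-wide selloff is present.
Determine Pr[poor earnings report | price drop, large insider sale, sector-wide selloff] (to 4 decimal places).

P(price drop | large insider sale, sector-wide selloff) = 0.85*0.7 + 0.93*0.3 = 0.595000 + 0.279000 = 0.874000
The poor earnings report-present share is 0.93*0.3 = 0.279000.
P(poor earnings report | price drop, large insider sale, sector-wide selloff) = 0.279000 / 0.874000 ≈ 0.3192

Pr[poor earnings report | price drop, large insider sale, sector-wide selloff] ≈ 0.3192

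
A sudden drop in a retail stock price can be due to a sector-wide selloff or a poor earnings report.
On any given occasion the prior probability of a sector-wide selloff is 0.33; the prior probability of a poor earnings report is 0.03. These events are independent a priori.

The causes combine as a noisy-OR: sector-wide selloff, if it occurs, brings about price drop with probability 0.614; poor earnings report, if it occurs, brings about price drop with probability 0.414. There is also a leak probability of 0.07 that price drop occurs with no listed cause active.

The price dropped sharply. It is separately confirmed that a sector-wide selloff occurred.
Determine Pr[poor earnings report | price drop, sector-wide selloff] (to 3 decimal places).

Pr[poor earnings report | price drop, sector-wide selloff] ≈ 0.037

Under noisy-OR, P(price drop | causes) = 1 − (1−0.07)·∏(1−qᵢ) over the active causes.
P(price drop | sector-wide selloff) = 0.64102×0.97 + 0.789638×0.03 = 0.621789 + 0.023689 = 0.645478
Of this, 0.023689 comes from 0.789638×0.03 (the poor earnings report=true cases).
So P(poor earnings report | price drop, sector-wide selloff) = 0.023689/0.645478 ≈ 0.037.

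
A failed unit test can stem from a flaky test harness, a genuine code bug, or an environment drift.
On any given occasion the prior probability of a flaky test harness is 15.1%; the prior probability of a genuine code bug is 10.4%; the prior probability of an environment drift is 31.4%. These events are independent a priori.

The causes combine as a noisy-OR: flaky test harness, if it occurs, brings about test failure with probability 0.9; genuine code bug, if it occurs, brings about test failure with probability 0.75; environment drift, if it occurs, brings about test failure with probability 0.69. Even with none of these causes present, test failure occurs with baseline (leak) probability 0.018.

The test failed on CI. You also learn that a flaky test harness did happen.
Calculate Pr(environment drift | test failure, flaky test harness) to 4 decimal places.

Pr(environment drift | test failure, flaky test harness) ≈ 0.3285

Under noisy-OR, P(test failure | causes) = 1 − (1−0.018)·∏(1−qᵢ) over the active causes.
By total probability over the 4 (genuine code bug, environment drift) configurations:
  P(test failure | flaky test harness) = 0.9018·0.896·0.686 + 0.969558·0.896·0.314 + 0.97545·0.104·0.686 + 0.99239·0.104·0.314
        = 0.554297 + 0.272779 + 0.069593 + 0.032407 = 0.929076
Configurations with environment drift contribute 0.305186, so
  P(environment drift | test failure, flaky test harness) = 0.305186 / 0.929076 ≈ 0.3285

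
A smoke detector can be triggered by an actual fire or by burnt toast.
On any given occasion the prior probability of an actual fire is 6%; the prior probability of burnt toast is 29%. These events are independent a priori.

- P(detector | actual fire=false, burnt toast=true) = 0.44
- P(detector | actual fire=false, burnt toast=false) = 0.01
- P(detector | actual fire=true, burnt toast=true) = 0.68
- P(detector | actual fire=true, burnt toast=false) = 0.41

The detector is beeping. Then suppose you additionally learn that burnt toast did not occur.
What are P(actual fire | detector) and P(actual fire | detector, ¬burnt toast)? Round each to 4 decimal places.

P(actual fire | detector) ≈ 0.1879; P(actual fire | detector, ¬burnt toast) ≈ 0.7235

Weight on actual fire=true, given the evidence: 0.017466 + 0.011832 = 0.029298
Denominator P(detector): 0.01*0.94*0.71 + 0.44*0.94*0.29 + 0.41*0.06*0.71 + 0.68*0.06*0.29 = 0.155916
P(actual fire | detector) = 0.029298/0.155916 ≈ 0.1879

Now condition on the additional information:
Numerator (weight on configurations with actual fire): 0.41·0.06 = 0.024600
Normalizer over all consistent configurations: 0.01·0.94 + 0.41·0.06 = 0.034000
P(actual fire | detector, ¬burnt toast) = 0.024600/0.034000 ≈ 0.7235
Ruling out burnt toast raises the posterior on actual fire — the flip side of explaining away.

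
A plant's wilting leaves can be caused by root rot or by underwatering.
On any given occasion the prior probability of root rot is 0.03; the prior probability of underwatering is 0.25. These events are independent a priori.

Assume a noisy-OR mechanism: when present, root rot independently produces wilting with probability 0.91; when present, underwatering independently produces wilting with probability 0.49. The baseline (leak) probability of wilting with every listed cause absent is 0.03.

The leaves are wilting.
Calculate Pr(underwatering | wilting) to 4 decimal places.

Under noisy-OR, P(wilting | causes) = 1 − (1−0.03)·∏(1−qᵢ) over the active causes.
Weight on underwatering=true, given the evidence: 0.122535 + 0.007166 = 0.129701
Denominator P(wilting): 0.03×0.97×0.75 + 0.5053×0.97×0.25 + 0.9127×0.03×0.75 + 0.955477×0.03×0.25 = 0.172062
Posterior = 0.129701 / 0.172062 ≈ 0.7538

Pr(underwatering | wilting) ≈ 0.7538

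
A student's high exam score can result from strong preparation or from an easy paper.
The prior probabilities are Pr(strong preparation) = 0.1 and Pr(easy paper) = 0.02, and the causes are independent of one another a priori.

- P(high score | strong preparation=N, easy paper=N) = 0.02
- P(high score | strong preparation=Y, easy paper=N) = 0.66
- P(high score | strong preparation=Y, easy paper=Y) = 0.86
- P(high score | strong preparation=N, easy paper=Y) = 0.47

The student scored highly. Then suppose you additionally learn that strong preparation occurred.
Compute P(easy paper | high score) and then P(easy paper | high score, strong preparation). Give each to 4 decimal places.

For the numerator, keep only easy paper=true terms: 0.008460 + 0.001720 = 0.010180
Normalizer over all consistent configurations: 0.02·0.9·0.98 + 0.47·0.9·0.02 + 0.66·0.1·0.98 + 0.86·0.1·0.02 = 0.092500
Posterior = 0.010180 / 0.092500 ≈ 0.1101

Now condition on the additional information:
P(high score | strong preparation) = 0.66×0.98 + 0.86×0.02 = 0.646800 + 0.017200 = 0.664000
Restricting to configurations with easy paper present: 0.86×0.02 = 0.017200.
So P(easy paper | high score, strong preparation) = 0.017200/0.664000 ≈ 0.0259.
This is intercausal reasoning (explaining away): once strong preparation accounts for the high score, easy paper becomes less likely.

P(easy paper | high score) ≈ 0.1101; P(easy paper | high score, strong preparation) ≈ 0.0259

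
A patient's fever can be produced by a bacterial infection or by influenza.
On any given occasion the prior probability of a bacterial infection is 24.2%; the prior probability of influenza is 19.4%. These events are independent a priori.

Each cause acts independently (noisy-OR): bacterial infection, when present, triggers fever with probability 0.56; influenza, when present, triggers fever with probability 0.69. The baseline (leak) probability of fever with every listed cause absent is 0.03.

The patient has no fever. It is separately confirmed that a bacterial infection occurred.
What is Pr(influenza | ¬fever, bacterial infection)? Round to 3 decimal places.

Pr(influenza | ¬fever, bacterial infection) ≈ 0.069

Under noisy-OR, P(fever | causes) = 1 − (1−0.03)·∏(1−qᵢ) over the active causes.
Numerator (weight on configurations with influenza): 0.132308*0.194 = 0.025668
Denominator P(¬fever | bacterial infection): 0.4268*0.806 + 0.132308*0.194 = 0.369669
P(influenza | ¬fever, bacterial infection) = 0.025668/0.369669 ≈ 0.069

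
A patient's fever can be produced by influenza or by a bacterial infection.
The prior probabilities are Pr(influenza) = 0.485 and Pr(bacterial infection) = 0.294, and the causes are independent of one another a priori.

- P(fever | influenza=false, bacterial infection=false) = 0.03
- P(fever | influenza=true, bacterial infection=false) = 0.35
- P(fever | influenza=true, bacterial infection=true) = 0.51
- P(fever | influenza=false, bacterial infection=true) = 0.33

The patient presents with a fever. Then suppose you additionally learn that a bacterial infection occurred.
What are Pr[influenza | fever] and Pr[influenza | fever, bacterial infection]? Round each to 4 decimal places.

P(fever) = 0.03×0.515×0.706 + 0.33×0.515×0.294 + 0.35×0.485×0.706 + 0.51×0.485×0.294 = 0.010908 + 0.049965 + 0.119843 + 0.072721 = 0.253437
The influenza-present share is 0.119843 + 0.072721 = 0.192564.
P(influenza | fever) = 0.192564 / 0.253437 ≈ 0.7598

With the extra evidence:
For the numerator, keep only influenza=true terms: 0.51·0.485 = 0.247350
Denominator P(fever | bacterial infection): 0.33·0.515 + 0.51·0.485 = 0.417300
P(influenza | fever, bacterial infection) = 0.247350/0.417300 ≈ 0.5927

Pr[influenza | fever] ≈ 0.7598; Pr[influenza | fever, bacterial infection] ≈ 0.5927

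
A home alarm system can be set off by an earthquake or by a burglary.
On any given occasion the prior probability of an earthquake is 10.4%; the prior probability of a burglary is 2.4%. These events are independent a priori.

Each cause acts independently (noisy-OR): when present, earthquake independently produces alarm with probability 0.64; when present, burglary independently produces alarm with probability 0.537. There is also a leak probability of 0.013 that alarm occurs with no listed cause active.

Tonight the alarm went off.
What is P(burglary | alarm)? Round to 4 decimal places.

Under noisy-OR, P(alarm | causes) = 1 − (1−0.013)·∏(1−qᵢ) over the active causes.
Sum P(alarm|·) weighted by the priors over the 4 (earthquake, burglary) configurations:
  P(alarm) = 0.013*0.896*0.976 + 0.543019*0.896*0.024 + 0.64468*0.104*0.976 + 0.835487*0.104*0.024
        = 0.011368 + 0.011677 + 0.065438 + 0.002085 = 0.090568
Keeping only the burglary-present terms gives 0.013762, so
  P(burglary | alarm) = 0.013762 / 0.090568 ≈ 0.1520

P(burglary | alarm) ≈ 0.1520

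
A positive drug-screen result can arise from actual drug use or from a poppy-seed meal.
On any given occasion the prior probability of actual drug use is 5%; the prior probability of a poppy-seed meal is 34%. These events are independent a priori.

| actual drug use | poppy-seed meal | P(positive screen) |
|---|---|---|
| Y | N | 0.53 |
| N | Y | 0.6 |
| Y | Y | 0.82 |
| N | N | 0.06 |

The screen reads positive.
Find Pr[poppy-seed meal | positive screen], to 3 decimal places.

For the numerator, keep only poppy-seed meal=true terms: 0.193800 + 0.013940 = 0.207740
Normalizer over all consistent configurations: 0.06*0.95*0.66 + 0.6*0.95*0.34 + 0.53*0.05*0.66 + 0.82*0.05*0.34 = 0.262850
Posterior = 0.207740 / 0.262850 ≈ 0.790

Pr[poppy-seed meal | positive screen] ≈ 0.790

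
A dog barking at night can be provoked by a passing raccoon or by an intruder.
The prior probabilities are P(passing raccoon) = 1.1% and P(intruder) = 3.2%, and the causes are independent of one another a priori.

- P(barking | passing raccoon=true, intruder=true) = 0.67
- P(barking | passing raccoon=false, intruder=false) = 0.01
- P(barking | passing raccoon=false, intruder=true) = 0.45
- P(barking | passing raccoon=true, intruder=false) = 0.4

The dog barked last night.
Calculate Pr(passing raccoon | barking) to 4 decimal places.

By total probability over the 4 (passing raccoon, intruder) configurations:
  P(barking) = 0.01*0.989*0.968 + 0.45*0.989*0.032 + 0.4*0.011*0.968 + 0.67*0.011*0.032
        = 0.009574 + 0.014242 + 0.004259 + 0.000236 = 0.028311
Configurations with passing raccoon contribute 0.004495, so
  P(passing raccoon | barking) = 0.004495 / 0.028311 ≈ 0.1588

Pr(passing raccoon | barking) ≈ 0.1588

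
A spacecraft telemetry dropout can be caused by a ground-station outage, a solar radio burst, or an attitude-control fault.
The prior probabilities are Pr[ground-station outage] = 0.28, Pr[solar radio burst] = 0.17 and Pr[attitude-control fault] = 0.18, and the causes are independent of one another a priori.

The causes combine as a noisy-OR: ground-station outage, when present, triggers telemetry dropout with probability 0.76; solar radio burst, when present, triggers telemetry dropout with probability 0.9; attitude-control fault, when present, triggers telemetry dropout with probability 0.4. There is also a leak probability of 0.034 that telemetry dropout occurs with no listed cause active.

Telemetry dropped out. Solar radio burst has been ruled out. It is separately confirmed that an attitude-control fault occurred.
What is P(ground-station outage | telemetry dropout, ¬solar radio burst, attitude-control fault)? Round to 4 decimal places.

P(ground-station outage | telemetry dropout, ¬solar radio burst, attitude-control fault) ≈ 0.4433

Under noisy-OR, P(telemetry dropout | causes) = 1 − (1−0.034)·∏(1−qᵢ) over the active causes.
P(telemetry dropout | ¬solar radio burst, attitude-control fault) = 0.4204×0.72 + 0.860896×0.28 = 0.302688 + 0.241051 = 0.543739
The ground-station outage-present share is 0.860896×0.28 = 0.241051.
P(ground-station outage | telemetry dropout, ¬solar radio burst, attitude-control fault) = 0.241051 / 0.543739 ≈ 0.4433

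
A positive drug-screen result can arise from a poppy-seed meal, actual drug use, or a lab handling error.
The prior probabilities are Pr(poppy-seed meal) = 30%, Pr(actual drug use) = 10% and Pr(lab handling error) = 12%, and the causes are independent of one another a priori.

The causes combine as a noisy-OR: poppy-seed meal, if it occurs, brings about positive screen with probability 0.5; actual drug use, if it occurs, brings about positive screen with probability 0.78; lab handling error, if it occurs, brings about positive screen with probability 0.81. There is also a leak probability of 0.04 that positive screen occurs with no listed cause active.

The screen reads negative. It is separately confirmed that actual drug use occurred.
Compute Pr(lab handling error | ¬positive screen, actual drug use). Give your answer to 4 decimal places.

Under noisy-OR, P(positive screen | causes) = 1 − (1−0.04)·∏(1−qᵢ) over the active causes.
Weight on lab handling error=true, given the evidence: 0.003371 + 0.000722 = 0.004093
Denominator P(¬positive screen | actual drug use): 0.2112·0.7·0.88 + 0.040128·0.7·0.12 + 0.1056·0.3·0.88 + 0.020064·0.3·0.12 = 0.162070
Posterior = 0.004093 / 0.162070 ≈ 0.0253

Pr(lab handling error | ¬positive screen, actual drug use) ≈ 0.0253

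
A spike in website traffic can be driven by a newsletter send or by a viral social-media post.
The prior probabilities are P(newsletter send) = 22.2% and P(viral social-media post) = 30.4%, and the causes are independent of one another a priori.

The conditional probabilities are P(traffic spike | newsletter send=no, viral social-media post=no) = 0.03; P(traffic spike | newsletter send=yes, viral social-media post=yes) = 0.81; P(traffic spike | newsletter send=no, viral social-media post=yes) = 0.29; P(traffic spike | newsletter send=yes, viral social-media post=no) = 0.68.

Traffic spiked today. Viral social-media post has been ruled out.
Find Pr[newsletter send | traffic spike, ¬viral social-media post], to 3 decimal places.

Pr[newsletter send | traffic spike, ¬viral social-media post] ≈ 0.866

Weight on newsletter send=true, given the evidence: 0.68×0.222 = 0.150960
Normalizer over all consistent configurations: 0.03×0.778 + 0.68×0.222 = 0.174300
Posterior = 0.150960 / 0.174300 ≈ 0.866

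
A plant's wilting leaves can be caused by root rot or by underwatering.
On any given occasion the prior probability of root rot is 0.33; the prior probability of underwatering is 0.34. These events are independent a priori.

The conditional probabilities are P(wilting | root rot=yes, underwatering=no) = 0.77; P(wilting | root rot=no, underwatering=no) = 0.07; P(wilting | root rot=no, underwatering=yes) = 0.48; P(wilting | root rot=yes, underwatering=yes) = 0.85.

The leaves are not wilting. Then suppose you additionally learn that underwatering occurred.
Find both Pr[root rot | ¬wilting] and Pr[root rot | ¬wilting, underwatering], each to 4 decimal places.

P(¬wilting) = 0.93·0.67·0.66 + 0.52·0.67·0.34 + 0.23·0.33·0.66 + 0.15·0.33·0.34 = 0.411246 + 0.118456 + 0.050094 + 0.016830 = 0.596626
Of this, 0.066924 comes from 0.050094 + 0.016830 (the root rot=true cases).
Hence the posterior is 0.066924/0.596626 ≈ 0.1122.

Now condition on the additional information:
P(¬wilting | underwatering) = 0.52×0.67 + 0.15×0.33 = 0.348400 + 0.049500 = 0.397900
Of this, 0.049500 comes from 0.15×0.33 (the root rot=true cases).
P(root rot | ¬wilting, underwatering) = 0.049500 / 0.397900 ≈ 0.1244

Pr[root rot | ¬wilting] ≈ 0.1122; Pr[root rot | ¬wilting, underwatering] ≈ 0.1244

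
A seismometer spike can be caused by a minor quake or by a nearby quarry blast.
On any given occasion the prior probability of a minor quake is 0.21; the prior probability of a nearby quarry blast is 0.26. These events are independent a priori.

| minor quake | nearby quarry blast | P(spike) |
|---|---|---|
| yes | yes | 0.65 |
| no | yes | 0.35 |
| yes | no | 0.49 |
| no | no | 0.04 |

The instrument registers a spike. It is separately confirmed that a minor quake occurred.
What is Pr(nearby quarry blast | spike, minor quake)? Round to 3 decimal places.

Pr(nearby quarry blast | spike, minor quake) ≈ 0.318

Enumerate both values of nearby quarry blast and weight by the priors:
  P(spike | minor quake) = 0.49·0.74 + 0.65·0.26
        = 0.362600 + 0.169000 = 0.531600
Keeping only the nearby quarry blast-present terms gives 0.169000, so
  P(nearby quarry blast | spike, minor quake) = 0.169000 / 0.531600 ≈ 0.318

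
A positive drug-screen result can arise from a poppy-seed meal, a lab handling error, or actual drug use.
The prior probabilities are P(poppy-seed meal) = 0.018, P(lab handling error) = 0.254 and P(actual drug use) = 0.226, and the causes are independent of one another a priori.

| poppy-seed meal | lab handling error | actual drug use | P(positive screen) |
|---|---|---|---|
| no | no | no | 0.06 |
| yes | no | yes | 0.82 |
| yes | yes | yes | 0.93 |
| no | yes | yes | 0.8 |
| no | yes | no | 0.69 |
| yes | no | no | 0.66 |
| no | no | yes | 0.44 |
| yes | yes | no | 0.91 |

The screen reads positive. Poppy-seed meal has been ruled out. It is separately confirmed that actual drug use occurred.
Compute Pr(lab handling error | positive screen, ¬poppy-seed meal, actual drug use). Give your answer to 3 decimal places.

Pr(lab handling error | positive screen, ¬poppy-seed meal, actual drug use) ≈ 0.382

Enumerate both values of lab handling error and weight by the priors:
  P(positive screen | ¬poppy-seed meal, actual drug use) = 0.44*0.746 + 0.8*0.254
        = 0.328240 + 0.203200 = 0.531440
The terms with lab handling error present sum to 0.203200, so
  P(lab handling error | positive screen, ¬poppy-seed meal, actual drug use) = 0.203200 / 0.531440 ≈ 0.382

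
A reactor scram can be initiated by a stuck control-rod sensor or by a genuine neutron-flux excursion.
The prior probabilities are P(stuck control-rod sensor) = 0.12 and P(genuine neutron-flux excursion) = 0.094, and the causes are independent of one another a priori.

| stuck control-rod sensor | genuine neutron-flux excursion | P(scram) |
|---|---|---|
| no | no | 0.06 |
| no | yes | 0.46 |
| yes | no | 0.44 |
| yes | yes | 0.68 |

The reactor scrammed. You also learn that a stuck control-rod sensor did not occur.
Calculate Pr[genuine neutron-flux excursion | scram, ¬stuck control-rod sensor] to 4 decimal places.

By total probability over both values of genuine neutron-flux excursion:
  P(scram | ¬stuck control-rod sensor) = 0.06×0.906 + 0.46×0.094
        = 0.054360 + 0.043240 = 0.097600
Configurations with genuine neutron-flux excursion contribute 0.043240, so
  P(genuine neutron-flux excursion | scram, ¬stuck control-rod sensor) = 0.043240 / 0.097600 ≈ 0.4430

Pr[genuine neutron-flux excursion | scram, ¬stuck control-rod sensor] ≈ 0.4430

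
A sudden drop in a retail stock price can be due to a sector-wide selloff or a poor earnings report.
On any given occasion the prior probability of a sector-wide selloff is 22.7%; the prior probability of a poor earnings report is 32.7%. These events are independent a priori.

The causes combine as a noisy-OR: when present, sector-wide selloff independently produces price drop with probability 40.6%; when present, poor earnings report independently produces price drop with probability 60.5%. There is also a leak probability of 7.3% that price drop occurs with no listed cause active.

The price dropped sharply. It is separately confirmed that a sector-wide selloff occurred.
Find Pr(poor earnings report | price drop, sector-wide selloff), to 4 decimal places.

Pr(poor earnings report | price drop, sector-wide selloff) ≈ 0.4583

Under noisy-OR, P(price drop | causes) = 1 − (1−0.073)·∏(1−qᵢ) over the active causes.
Enumerate both values of poor earnings report and weight by the priors:
  P(price drop | sector-wide selloff) = 0.449362*0.673 + 0.782498*0.327
        = 0.302421 + 0.255877 = 0.558298
Keeping only the poor earnings report-present terms gives 0.255877, so
  P(poor earnings report | price drop, sector-wide selloff) = 0.255877 / 0.558298 ≈ 0.4583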